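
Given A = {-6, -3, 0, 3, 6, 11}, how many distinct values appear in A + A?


A + A = {a + a' : a, a' ∈ A}; |A| = 6.
General bounds: 2|A| - 1 ≤ |A + A| ≤ |A|(|A|+1)/2, i.e. 11 ≤ |A + A| ≤ 21.
Lower bound 2|A|-1 is attained iff A is an arithmetic progression.
Enumerate sums a + a' for a ≤ a' (symmetric, so this suffices):
a = -6: -6+-6=-12, -6+-3=-9, -6+0=-6, -6+3=-3, -6+6=0, -6+11=5
a = -3: -3+-3=-6, -3+0=-3, -3+3=0, -3+6=3, -3+11=8
a = 0: 0+0=0, 0+3=3, 0+6=6, 0+11=11
a = 3: 3+3=6, 3+6=9, 3+11=14
a = 6: 6+6=12, 6+11=17
a = 11: 11+11=22
Distinct sums: {-12, -9, -6, -3, 0, 3, 5, 6, 8, 9, 11, 12, 14, 17, 22}
|A + A| = 15

|A + A| = 15


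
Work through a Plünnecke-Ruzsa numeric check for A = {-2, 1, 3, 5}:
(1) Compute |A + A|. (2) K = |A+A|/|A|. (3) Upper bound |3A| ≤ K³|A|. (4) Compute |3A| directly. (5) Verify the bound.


|A| = 4.
Step 1: Compute A + A by enumerating all 16 pairs.
A + A = {-4, -1, 1, 2, 3, 4, 6, 8, 10}, so |A + A| = 9.
Step 2: Doubling constant K = |A + A|/|A| = 9/4 = 9/4 ≈ 2.2500.
Step 3: Plünnecke-Ruzsa gives |3A| ≤ K³·|A| = (2.2500)³ · 4 ≈ 45.5625.
Step 4: Compute 3A = A + A + A directly by enumerating all triples (a,b,c) ∈ A³; |3A| = 16.
Step 5: Check 16 ≤ 45.5625? Yes ✓.

K = 9/4, Plünnecke-Ruzsa bound K³|A| ≈ 45.5625, |3A| = 16, inequality holds.


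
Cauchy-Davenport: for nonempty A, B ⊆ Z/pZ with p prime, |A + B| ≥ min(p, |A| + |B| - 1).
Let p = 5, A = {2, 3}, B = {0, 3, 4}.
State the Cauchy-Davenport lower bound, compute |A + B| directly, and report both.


Cauchy-Davenport: |A + B| ≥ min(p, |A| + |B| - 1) for A, B nonempty in Z/pZ.
|A| = 2, |B| = 3, p = 5.
CD lower bound = min(5, 2 + 3 - 1) = min(5, 4) = 4.
Compute A + B mod 5 directly:
a = 2: 2+0=2, 2+3=0, 2+4=1
a = 3: 3+0=3, 3+3=1, 3+4=2
A + B = {0, 1, 2, 3}, so |A + B| = 4.
Verify: 4 ≥ 4? Yes ✓.

CD lower bound = 4, actual |A + B| = 4.


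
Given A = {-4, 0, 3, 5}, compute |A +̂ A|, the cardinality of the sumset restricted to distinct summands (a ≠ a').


Restricted sumset: A +̂ A = {a + a' : a ∈ A, a' ∈ A, a ≠ a'}.
Equivalently, take A + A and drop any sum 2a that is achievable ONLY as a + a for a ∈ A (i.e. sums representable only with equal summands).
Enumerate pairs (a, a') with a < a' (symmetric, so each unordered pair gives one sum; this covers all a ≠ a'):
  -4 + 0 = -4
  -4 + 3 = -1
  -4 + 5 = 1
  0 + 3 = 3
  0 + 5 = 5
  3 + 5 = 8
Collected distinct sums: {-4, -1, 1, 3, 5, 8}
|A +̂ A| = 6
(Reference bound: |A +̂ A| ≥ 2|A| - 3 for |A| ≥ 2, with |A| = 4 giving ≥ 5.)

|A +̂ A| = 6


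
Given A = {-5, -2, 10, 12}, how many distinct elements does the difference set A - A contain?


A - A = {a - a' : a, a' ∈ A}; |A| = 4.
Bounds: 2|A|-1 ≤ |A - A| ≤ |A|² - |A| + 1, i.e. 7 ≤ |A - A| ≤ 13.
Note: 0 ∈ A - A always (from a - a). The set is symmetric: if d ∈ A - A then -d ∈ A - A.
Enumerate nonzero differences d = a - a' with a > a' (then include -d):
Positive differences: {2, 3, 12, 14, 15, 17}
Full difference set: {0} ∪ (positive diffs) ∪ (negative diffs).
|A - A| = 1 + 2·6 = 13 (matches direct enumeration: 13).

|A - A| = 13


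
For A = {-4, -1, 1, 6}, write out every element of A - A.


A - A = {a - a' : a, a' ∈ A}.
Compute a - a' for each ordered pair (a, a'):
a = -4: -4--4=0, -4--1=-3, -4-1=-5, -4-6=-10
a = -1: -1--4=3, -1--1=0, -1-1=-2, -1-6=-7
a = 1: 1--4=5, 1--1=2, 1-1=0, 1-6=-5
a = 6: 6--4=10, 6--1=7, 6-1=5, 6-6=0
Collecting distinct values (and noting 0 appears from a-a):
A - A = {-10, -7, -5, -3, -2, 0, 2, 3, 5, 7, 10}
|A - A| = 11

A - A = {-10, -7, -5, -3, -2, 0, 2, 3, 5, 7, 10}


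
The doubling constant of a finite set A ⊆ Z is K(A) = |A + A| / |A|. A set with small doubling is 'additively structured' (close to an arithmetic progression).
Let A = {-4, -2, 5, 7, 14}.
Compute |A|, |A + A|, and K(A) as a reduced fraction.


|A| = 5.
Compute A + A by enumerating all 25 pairs.
A + A = {-8, -6, -4, 1, 3, 5, 10, 12, 14, 19, 21, 28}, so |A + A| = 12.
K = |A + A| / |A| = 12/5 (already in lowest terms) ≈ 2.4000.
Reference: AP of size 5 gives K = 9/5 ≈ 1.8000; a fully generic set of size 5 gives K ≈ 3.0000.

|A| = 5, |A + A| = 12, K = 12/5.


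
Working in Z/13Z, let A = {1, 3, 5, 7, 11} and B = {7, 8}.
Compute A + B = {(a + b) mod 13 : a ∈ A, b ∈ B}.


Work in Z/13Z: reduce every sum a + b modulo 13.
Enumerate all 10 pairs:
a = 1: 1+7=8, 1+8=9
a = 3: 3+7=10, 3+8=11
a = 5: 5+7=12, 5+8=0
a = 7: 7+7=1, 7+8=2
a = 11: 11+7=5, 11+8=6
Distinct residues collected: {0, 1, 2, 5, 6, 8, 9, 10, 11, 12}
|A + B| = 10 (out of 13 total residues).

A + B = {0, 1, 2, 5, 6, 8, 9, 10, 11, 12}


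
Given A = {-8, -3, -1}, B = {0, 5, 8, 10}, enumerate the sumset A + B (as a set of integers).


A + B = {a + b : a ∈ A, b ∈ B}.
Enumerate all |A|·|B| = 3·4 = 12 pairs (a, b) and collect distinct sums.
a = -8: -8+0=-8, -8+5=-3, -8+8=0, -8+10=2
a = -3: -3+0=-3, -3+5=2, -3+8=5, -3+10=7
a = -1: -1+0=-1, -1+5=4, -1+8=7, -1+10=9
Collecting distinct sums: A + B = {-8, -3, -1, 0, 2, 4, 5, 7, 9}
|A + B| = 9

A + B = {-8, -3, -1, 0, 2, 4, 5, 7, 9}


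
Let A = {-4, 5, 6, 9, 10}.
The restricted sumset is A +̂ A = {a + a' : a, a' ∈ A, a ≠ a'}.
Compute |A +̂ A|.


Restricted sumset: A +̂ A = {a + a' : a ∈ A, a' ∈ A, a ≠ a'}.
Equivalently, take A + A and drop any sum 2a that is achievable ONLY as a + a for a ∈ A (i.e. sums representable only with equal summands).
Enumerate pairs (a, a') with a < a' (symmetric, so each unordered pair gives one sum; this covers all a ≠ a'):
  -4 + 5 = 1
  -4 + 6 = 2
  -4 + 9 = 5
  -4 + 10 = 6
  5 + 6 = 11
  5 + 9 = 14
  5 + 10 = 15
  6 + 9 = 15
  6 + 10 = 16
  9 + 10 = 19
Collected distinct sums: {1, 2, 5, 6, 11, 14, 15, 16, 19}
|A +̂ A| = 9
(Reference bound: |A +̂ A| ≥ 2|A| - 3 for |A| ≥ 2, with |A| = 5 giving ≥ 7.)

|A +̂ A| = 9


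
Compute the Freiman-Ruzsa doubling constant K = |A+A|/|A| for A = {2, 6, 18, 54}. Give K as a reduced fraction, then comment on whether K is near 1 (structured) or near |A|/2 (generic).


|A| = 4.
Compute A + A by enumerating all 16 pairs.
A + A = {4, 8, 12, 20, 24, 36, 56, 60, 72, 108}, so |A + A| = 10.
K = |A + A| / |A| = 10/4 = 5/2 ≈ 2.5000.
Reference: AP of size 4 gives K = 7/4 ≈ 1.7500; a fully generic set of size 4 gives K ≈ 2.5000.

|A| = 4, |A + A| = 10, K = 10/4 = 5/2.


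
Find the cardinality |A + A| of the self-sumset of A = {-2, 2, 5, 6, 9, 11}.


A + A = {a + a' : a, a' ∈ A}; |A| = 6.
General bounds: 2|A| - 1 ≤ |A + A| ≤ |A|(|A|+1)/2, i.e. 11 ≤ |A + A| ≤ 21.
Lower bound 2|A|-1 is attained iff A is an arithmetic progression.
Enumerate sums a + a' for a ≤ a' (symmetric, so this suffices):
a = -2: -2+-2=-4, -2+2=0, -2+5=3, -2+6=4, -2+9=7, -2+11=9
a = 2: 2+2=4, 2+5=7, 2+6=8, 2+9=11, 2+11=13
a = 5: 5+5=10, 5+6=11, 5+9=14, 5+11=16
a = 6: 6+6=12, 6+9=15, 6+11=17
a = 9: 9+9=18, 9+11=20
a = 11: 11+11=22
Distinct sums: {-4, 0, 3, 4, 7, 8, 9, 10, 11, 12, 13, 14, 15, 16, 17, 18, 20, 22}
|A + A| = 18

|A + A| = 18


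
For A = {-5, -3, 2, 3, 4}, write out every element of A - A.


A - A = {a - a' : a, a' ∈ A}.
Compute a - a' for each ordered pair (a, a'):
a = -5: -5--5=0, -5--3=-2, -5-2=-7, -5-3=-8, -5-4=-9
a = -3: -3--5=2, -3--3=0, -3-2=-5, -3-3=-6, -3-4=-7
a = 2: 2--5=7, 2--3=5, 2-2=0, 2-3=-1, 2-4=-2
a = 3: 3--5=8, 3--3=6, 3-2=1, 3-3=0, 3-4=-1
a = 4: 4--5=9, 4--3=7, 4-2=2, 4-3=1, 4-4=0
Collecting distinct values (and noting 0 appears from a-a):
A - A = {-9, -8, -7, -6, -5, -2, -1, 0, 1, 2, 5, 6, 7, 8, 9}
|A - A| = 15

A - A = {-9, -8, -7, -6, -5, -2, -1, 0, 1, 2, 5, 6, 7, 8, 9}


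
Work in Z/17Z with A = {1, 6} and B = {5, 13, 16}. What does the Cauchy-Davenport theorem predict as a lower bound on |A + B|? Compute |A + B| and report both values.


Cauchy-Davenport: |A + B| ≥ min(p, |A| + |B| - 1) for A, B nonempty in Z/pZ.
|A| = 2, |B| = 3, p = 17.
CD lower bound = min(17, 2 + 3 - 1) = min(17, 4) = 4.
Compute A + B mod 17 directly:
a = 1: 1+5=6, 1+13=14, 1+16=0
a = 6: 6+5=11, 6+13=2, 6+16=5
A + B = {0, 2, 5, 6, 11, 14}, so |A + B| = 6.
Verify: 6 ≥ 4? Yes ✓.

CD lower bound = 4, actual |A + B| = 6.


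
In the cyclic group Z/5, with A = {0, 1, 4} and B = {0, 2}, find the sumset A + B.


Work in Z/5Z: reduce every sum a + b modulo 5.
Enumerate all 6 pairs:
a = 0: 0+0=0, 0+2=2
a = 1: 1+0=1, 1+2=3
a = 4: 4+0=4, 4+2=1
Distinct residues collected: {0, 1, 2, 3, 4}
|A + B| = 5 (out of 5 total residues).

A + B = {0, 1, 2, 3, 4}


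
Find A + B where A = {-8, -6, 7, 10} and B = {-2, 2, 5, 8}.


A + B = {a + b : a ∈ A, b ∈ B}.
Enumerate all |A|·|B| = 4·4 = 16 pairs (a, b) and collect distinct sums.
a = -8: -8+-2=-10, -8+2=-6, -8+5=-3, -8+8=0
a = -6: -6+-2=-8, -6+2=-4, -6+5=-1, -6+8=2
a = 7: 7+-2=5, 7+2=9, 7+5=12, 7+8=15
a = 10: 10+-2=8, 10+2=12, 10+5=15, 10+8=18
Collecting distinct sums: A + B = {-10, -8, -6, -4, -3, -1, 0, 2, 5, 8, 9, 12, 15, 18}
|A + B| = 14

A + B = {-10, -8, -6, -4, -3, -1, 0, 2, 5, 8, 9, 12, 15, 18}


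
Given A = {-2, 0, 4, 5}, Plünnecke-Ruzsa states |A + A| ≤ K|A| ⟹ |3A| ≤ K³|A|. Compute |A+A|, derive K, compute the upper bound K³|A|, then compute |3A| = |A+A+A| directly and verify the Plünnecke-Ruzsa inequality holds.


|A| = 4.
Step 1: Compute A + A by enumerating all 16 pairs.
A + A = {-4, -2, 0, 2, 3, 4, 5, 8, 9, 10}, so |A + A| = 10.
Step 2: Doubling constant K = |A + A|/|A| = 10/4 = 10/4 ≈ 2.5000.
Step 3: Plünnecke-Ruzsa gives |3A| ≤ K³·|A| = (2.5000)³ · 4 ≈ 62.5000.
Step 4: Compute 3A = A + A + A directly by enumerating all triples (a,b,c) ∈ A³; |3A| = 18.
Step 5: Check 18 ≤ 62.5000? Yes ✓.

K = 10/4, Plünnecke-Ruzsa bound K³|A| ≈ 62.5000, |3A| = 18, inequality holds.


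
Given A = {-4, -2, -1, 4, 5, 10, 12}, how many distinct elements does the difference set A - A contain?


A - A = {a - a' : a, a' ∈ A}; |A| = 7.
Bounds: 2|A|-1 ≤ |A - A| ≤ |A|² - |A| + 1, i.e. 13 ≤ |A - A| ≤ 43.
Note: 0 ∈ A - A always (from a - a). The set is symmetric: if d ∈ A - A then -d ∈ A - A.
Enumerate nonzero differences d = a - a' with a > a' (then include -d):
Positive differences: {1, 2, 3, 5, 6, 7, 8, 9, 11, 12, 13, 14, 16}
Full difference set: {0} ∪ (positive diffs) ∪ (negative diffs).
|A - A| = 1 + 2·13 = 27 (matches direct enumeration: 27).

|A - A| = 27


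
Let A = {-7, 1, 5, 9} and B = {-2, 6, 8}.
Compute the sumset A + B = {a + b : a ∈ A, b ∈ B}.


A + B = {a + b : a ∈ A, b ∈ B}.
Enumerate all |A|·|B| = 4·3 = 12 pairs (a, b) and collect distinct sums.
a = -7: -7+-2=-9, -7+6=-1, -7+8=1
a = 1: 1+-2=-1, 1+6=7, 1+8=9
a = 5: 5+-2=3, 5+6=11, 5+8=13
a = 9: 9+-2=7, 9+6=15, 9+8=17
Collecting distinct sums: A + B = {-9, -1, 1, 3, 7, 9, 11, 13, 15, 17}
|A + B| = 10

A + B = {-9, -1, 1, 3, 7, 9, 11, 13, 15, 17}


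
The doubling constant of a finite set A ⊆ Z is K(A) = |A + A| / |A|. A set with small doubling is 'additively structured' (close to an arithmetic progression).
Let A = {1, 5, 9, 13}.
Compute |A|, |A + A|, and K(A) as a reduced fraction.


|A| = 4.
Compute A + A by enumerating all 16 pairs.
A + A = {2, 6, 10, 14, 18, 22, 26}, so |A + A| = 7.
K = |A + A| / |A| = 7/4 (already in lowest terms) ≈ 1.7500.
Reference: AP of size 4 gives K = 7/4 ≈ 1.7500; a fully generic set of size 4 gives K ≈ 2.5000.

|A| = 4, |A + A| = 7, K = 7/4.


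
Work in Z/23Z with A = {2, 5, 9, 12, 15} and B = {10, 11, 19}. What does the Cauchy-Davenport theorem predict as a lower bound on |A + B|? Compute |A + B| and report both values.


Cauchy-Davenport: |A + B| ≥ min(p, |A| + |B| - 1) for A, B nonempty in Z/pZ.
|A| = 5, |B| = 3, p = 23.
CD lower bound = min(23, 5 + 3 - 1) = min(23, 7) = 7.
Compute A + B mod 23 directly:
a = 2: 2+10=12, 2+11=13, 2+19=21
a = 5: 5+10=15, 5+11=16, 5+19=1
a = 9: 9+10=19, 9+11=20, 9+19=5
a = 12: 12+10=22, 12+11=0, 12+19=8
a = 15: 15+10=2, 15+11=3, 15+19=11
A + B = {0, 1, 2, 3, 5, 8, 11, 12, 13, 15, 16, 19, 20, 21, 22}, so |A + B| = 15.
Verify: 15 ≥ 7? Yes ✓.

CD lower bound = 7, actual |A + B| = 15.


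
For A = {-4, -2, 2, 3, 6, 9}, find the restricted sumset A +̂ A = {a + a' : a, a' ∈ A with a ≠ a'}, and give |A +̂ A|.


Restricted sumset: A +̂ A = {a + a' : a ∈ A, a' ∈ A, a ≠ a'}.
Equivalently, take A + A and drop any sum 2a that is achievable ONLY as a + a for a ∈ A (i.e. sums representable only with equal summands).
Enumerate pairs (a, a') with a < a' (symmetric, so each unordered pair gives one sum; this covers all a ≠ a'):
  -4 + -2 = -6
  -4 + 2 = -2
  -4 + 3 = -1
  -4 + 6 = 2
  -4 + 9 = 5
  -2 + 2 = 0
  -2 + 3 = 1
  -2 + 6 = 4
  -2 + 9 = 7
  2 + 3 = 5
  2 + 6 = 8
  2 + 9 = 11
  3 + 6 = 9
  3 + 9 = 12
  6 + 9 = 15
Collected distinct sums: {-6, -2, -1, 0, 1, 2, 4, 5, 7, 8, 9, 11, 12, 15}
|A +̂ A| = 14
(Reference bound: |A +̂ A| ≥ 2|A| - 3 for |A| ≥ 2, with |A| = 6 giving ≥ 9.)

|A +̂ A| = 14


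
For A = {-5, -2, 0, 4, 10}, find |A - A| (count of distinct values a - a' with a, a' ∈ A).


A - A = {a - a' : a, a' ∈ A}; |A| = 5.
Bounds: 2|A|-1 ≤ |A - A| ≤ |A|² - |A| + 1, i.e. 9 ≤ |A - A| ≤ 21.
Note: 0 ∈ A - A always (from a - a). The set is symmetric: if d ∈ A - A then -d ∈ A - A.
Enumerate nonzero differences d = a - a' with a > a' (then include -d):
Positive differences: {2, 3, 4, 5, 6, 9, 10, 12, 15}
Full difference set: {0} ∪ (positive diffs) ∪ (negative diffs).
|A - A| = 1 + 2·9 = 19 (matches direct enumeration: 19).

|A - A| = 19


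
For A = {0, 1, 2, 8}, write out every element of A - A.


A - A = {a - a' : a, a' ∈ A}.
Compute a - a' for each ordered pair (a, a'):
a = 0: 0-0=0, 0-1=-1, 0-2=-2, 0-8=-8
a = 1: 1-0=1, 1-1=0, 1-2=-1, 1-8=-7
a = 2: 2-0=2, 2-1=1, 2-2=0, 2-8=-6
a = 8: 8-0=8, 8-1=7, 8-2=6, 8-8=0
Collecting distinct values (and noting 0 appears from a-a):
A - A = {-8, -7, -6, -2, -1, 0, 1, 2, 6, 7, 8}
|A - A| = 11

A - A = {-8, -7, -6, -2, -1, 0, 1, 2, 6, 7, 8}


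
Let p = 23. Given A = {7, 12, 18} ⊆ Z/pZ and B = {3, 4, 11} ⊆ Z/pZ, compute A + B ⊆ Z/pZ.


Work in Z/23Z: reduce every sum a + b modulo 23.
Enumerate all 9 pairs:
a = 7: 7+3=10, 7+4=11, 7+11=18
a = 12: 12+3=15, 12+4=16, 12+11=0
a = 18: 18+3=21, 18+4=22, 18+11=6
Distinct residues collected: {0, 6, 10, 11, 15, 16, 18, 21, 22}
|A + B| = 9 (out of 23 total residues).

A + B = {0, 6, 10, 11, 15, 16, 18, 21, 22}


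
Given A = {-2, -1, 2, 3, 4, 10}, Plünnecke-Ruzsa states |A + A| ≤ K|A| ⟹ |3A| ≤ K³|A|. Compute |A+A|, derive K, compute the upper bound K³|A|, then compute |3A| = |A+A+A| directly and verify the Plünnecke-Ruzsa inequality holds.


|A| = 6.
Step 1: Compute A + A by enumerating all 36 pairs.
A + A = {-4, -3, -2, 0, 1, 2, 3, 4, 5, 6, 7, 8, 9, 12, 13, 14, 20}, so |A + A| = 17.
Step 2: Doubling constant K = |A + A|/|A| = 17/6 = 17/6 ≈ 2.8333.
Step 3: Plünnecke-Ruzsa gives |3A| ≤ K³·|A| = (2.8333)³ · 6 ≈ 136.4722.
Step 4: Compute 3A = A + A + A directly by enumerating all triples (a,b,c) ∈ A³; |3A| = 30.
Step 5: Check 30 ≤ 136.4722? Yes ✓.

K = 17/6, Plünnecke-Ruzsa bound K³|A| ≈ 136.4722, |3A| = 30, inequality holds.


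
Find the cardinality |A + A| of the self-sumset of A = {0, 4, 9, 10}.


A + A = {a + a' : a, a' ∈ A}; |A| = 4.
General bounds: 2|A| - 1 ≤ |A + A| ≤ |A|(|A|+1)/2, i.e. 7 ≤ |A + A| ≤ 10.
Lower bound 2|A|-1 is attained iff A is an arithmetic progression.
Enumerate sums a + a' for a ≤ a' (symmetric, so this suffices):
a = 0: 0+0=0, 0+4=4, 0+9=9, 0+10=10
a = 4: 4+4=8, 4+9=13, 4+10=14
a = 9: 9+9=18, 9+10=19
a = 10: 10+10=20
Distinct sums: {0, 4, 8, 9, 10, 13, 14, 18, 19, 20}
|A + A| = 10

|A + A| = 10


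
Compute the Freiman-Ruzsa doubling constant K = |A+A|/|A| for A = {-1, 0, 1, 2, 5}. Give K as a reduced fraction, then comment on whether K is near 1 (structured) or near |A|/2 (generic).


|A| = 5.
Compute A + A by enumerating all 25 pairs.
A + A = {-2, -1, 0, 1, 2, 3, 4, 5, 6, 7, 10}, so |A + A| = 11.
K = |A + A| / |A| = 11/5 (already in lowest terms) ≈ 2.2000.
Reference: AP of size 5 gives K = 9/5 ≈ 1.8000; a fully generic set of size 5 gives K ≈ 3.0000.

|A| = 5, |A + A| = 11, K = 11/5.


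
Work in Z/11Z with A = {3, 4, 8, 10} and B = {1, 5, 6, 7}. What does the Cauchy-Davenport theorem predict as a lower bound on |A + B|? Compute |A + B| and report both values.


Cauchy-Davenport: |A + B| ≥ min(p, |A| + |B| - 1) for A, B nonempty in Z/pZ.
|A| = 4, |B| = 4, p = 11.
CD lower bound = min(11, 4 + 4 - 1) = min(11, 7) = 7.
Compute A + B mod 11 directly:
a = 3: 3+1=4, 3+5=8, 3+6=9, 3+7=10
a = 4: 4+1=5, 4+5=9, 4+6=10, 4+7=0
a = 8: 8+1=9, 8+5=2, 8+6=3, 8+7=4
a = 10: 10+1=0, 10+5=4, 10+6=5, 10+7=6
A + B = {0, 2, 3, 4, 5, 6, 8, 9, 10}, so |A + B| = 9.
Verify: 9 ≥ 7? Yes ✓.

CD lower bound = 7, actual |A + B| = 9.


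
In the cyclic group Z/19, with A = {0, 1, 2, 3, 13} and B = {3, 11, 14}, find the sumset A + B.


Work in Z/19Z: reduce every sum a + b modulo 19.
Enumerate all 15 pairs:
a = 0: 0+3=3, 0+11=11, 0+14=14
a = 1: 1+3=4, 1+11=12, 1+14=15
a = 2: 2+3=5, 2+11=13, 2+14=16
a = 3: 3+3=6, 3+11=14, 3+14=17
a = 13: 13+3=16, 13+11=5, 13+14=8
Distinct residues collected: {3, 4, 5, 6, 8, 11, 12, 13, 14, 15, 16, 17}
|A + B| = 12 (out of 19 total residues).

A + B = {3, 4, 5, 6, 8, 11, 12, 13, 14, 15, 16, 17}


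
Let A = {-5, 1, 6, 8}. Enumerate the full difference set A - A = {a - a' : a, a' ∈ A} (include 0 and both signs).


A - A = {a - a' : a, a' ∈ A}.
Compute a - a' for each ordered pair (a, a'):
a = -5: -5--5=0, -5-1=-6, -5-6=-11, -5-8=-13
a = 1: 1--5=6, 1-1=0, 1-6=-5, 1-8=-7
a = 6: 6--5=11, 6-1=5, 6-6=0, 6-8=-2
a = 8: 8--5=13, 8-1=7, 8-6=2, 8-8=0
Collecting distinct values (and noting 0 appears from a-a):
A - A = {-13, -11, -7, -6, -5, -2, 0, 2, 5, 6, 7, 11, 13}
|A - A| = 13

A - A = {-13, -11, -7, -6, -5, -2, 0, 2, 5, 6, 7, 11, 13}


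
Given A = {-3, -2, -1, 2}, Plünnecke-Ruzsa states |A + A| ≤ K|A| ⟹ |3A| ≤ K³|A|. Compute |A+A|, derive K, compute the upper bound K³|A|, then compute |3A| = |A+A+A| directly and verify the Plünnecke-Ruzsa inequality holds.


|A| = 4.
Step 1: Compute A + A by enumerating all 16 pairs.
A + A = {-6, -5, -4, -3, -2, -1, 0, 1, 4}, so |A + A| = 9.
Step 2: Doubling constant K = |A + A|/|A| = 9/4 = 9/4 ≈ 2.2500.
Step 3: Plünnecke-Ruzsa gives |3A| ≤ K³·|A| = (2.2500)³ · 4 ≈ 45.5625.
Step 4: Compute 3A = A + A + A directly by enumerating all triples (a,b,c) ∈ A³; |3A| = 14.
Step 5: Check 14 ≤ 45.5625? Yes ✓.

K = 9/4, Plünnecke-Ruzsa bound K³|A| ≈ 45.5625, |3A| = 14, inequality holds.


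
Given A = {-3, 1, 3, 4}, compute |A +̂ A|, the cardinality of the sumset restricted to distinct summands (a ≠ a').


Restricted sumset: A +̂ A = {a + a' : a ∈ A, a' ∈ A, a ≠ a'}.
Equivalently, take A + A and drop any sum 2a that is achievable ONLY as a + a for a ∈ A (i.e. sums representable only with equal summands).
Enumerate pairs (a, a') with a < a' (symmetric, so each unordered pair gives one sum; this covers all a ≠ a'):
  -3 + 1 = -2
  -3 + 3 = 0
  -3 + 4 = 1
  1 + 3 = 4
  1 + 4 = 5
  3 + 4 = 7
Collected distinct sums: {-2, 0, 1, 4, 5, 7}
|A +̂ A| = 6
(Reference bound: |A +̂ A| ≥ 2|A| - 3 for |A| ≥ 2, with |A| = 4 giving ≥ 5.)

|A +̂ A| = 6


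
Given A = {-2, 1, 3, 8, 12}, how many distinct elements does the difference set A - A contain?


A - A = {a - a' : a, a' ∈ A}; |A| = 5.
Bounds: 2|A|-1 ≤ |A - A| ≤ |A|² - |A| + 1, i.e. 9 ≤ |A - A| ≤ 21.
Note: 0 ∈ A - A always (from a - a). The set is symmetric: if d ∈ A - A then -d ∈ A - A.
Enumerate nonzero differences d = a - a' with a > a' (then include -d):
Positive differences: {2, 3, 4, 5, 7, 9, 10, 11, 14}
Full difference set: {0} ∪ (positive diffs) ∪ (negative diffs).
|A - A| = 1 + 2·9 = 19 (matches direct enumeration: 19).

|A - A| = 19


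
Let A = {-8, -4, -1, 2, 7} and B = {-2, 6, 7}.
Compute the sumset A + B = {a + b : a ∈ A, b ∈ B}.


A + B = {a + b : a ∈ A, b ∈ B}.
Enumerate all |A|·|B| = 5·3 = 15 pairs (a, b) and collect distinct sums.
a = -8: -8+-2=-10, -8+6=-2, -8+7=-1
a = -4: -4+-2=-6, -4+6=2, -4+7=3
a = -1: -1+-2=-3, -1+6=5, -1+7=6
a = 2: 2+-2=0, 2+6=8, 2+7=9
a = 7: 7+-2=5, 7+6=13, 7+7=14
Collecting distinct sums: A + B = {-10, -6, -3, -2, -1, 0, 2, 3, 5, 6, 8, 9, 13, 14}
|A + B| = 14

A + B = {-10, -6, -3, -2, -1, 0, 2, 3, 5, 6, 8, 9, 13, 14}


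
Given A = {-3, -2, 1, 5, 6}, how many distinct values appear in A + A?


A + A = {a + a' : a, a' ∈ A}; |A| = 5.
General bounds: 2|A| - 1 ≤ |A + A| ≤ |A|(|A|+1)/2, i.e. 9 ≤ |A + A| ≤ 15.
Lower bound 2|A|-1 is attained iff A is an arithmetic progression.
Enumerate sums a + a' for a ≤ a' (symmetric, so this suffices):
a = -3: -3+-3=-6, -3+-2=-5, -3+1=-2, -3+5=2, -3+6=3
a = -2: -2+-2=-4, -2+1=-1, -2+5=3, -2+6=4
a = 1: 1+1=2, 1+5=6, 1+6=7
a = 5: 5+5=10, 5+6=11
a = 6: 6+6=12
Distinct sums: {-6, -5, -4, -2, -1, 2, 3, 4, 6, 7, 10, 11, 12}
|A + A| = 13

|A + A| = 13


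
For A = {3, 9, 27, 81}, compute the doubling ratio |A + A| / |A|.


|A| = 4.
Compute A + A by enumerating all 16 pairs.
A + A = {6, 12, 18, 30, 36, 54, 84, 90, 108, 162}, so |A + A| = 10.
K = |A + A| / |A| = 10/4 = 5/2 ≈ 2.5000.
Reference: AP of size 4 gives K = 7/4 ≈ 1.7500; a fully generic set of size 4 gives K ≈ 2.5000.

|A| = 4, |A + A| = 10, K = 10/4 = 5/2.


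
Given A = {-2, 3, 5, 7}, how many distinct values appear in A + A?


A + A = {a + a' : a, a' ∈ A}; |A| = 4.
General bounds: 2|A| - 1 ≤ |A + A| ≤ |A|(|A|+1)/2, i.e. 7 ≤ |A + A| ≤ 10.
Lower bound 2|A|-1 is attained iff A is an arithmetic progression.
Enumerate sums a + a' for a ≤ a' (symmetric, so this suffices):
a = -2: -2+-2=-4, -2+3=1, -2+5=3, -2+7=5
a = 3: 3+3=6, 3+5=8, 3+7=10
a = 5: 5+5=10, 5+7=12
a = 7: 7+7=14
Distinct sums: {-4, 1, 3, 5, 6, 8, 10, 12, 14}
|A + A| = 9

|A + A| = 9


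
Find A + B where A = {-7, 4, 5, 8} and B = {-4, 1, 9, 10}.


A + B = {a + b : a ∈ A, b ∈ B}.
Enumerate all |A|·|B| = 4·4 = 16 pairs (a, b) and collect distinct sums.
a = -7: -7+-4=-11, -7+1=-6, -7+9=2, -7+10=3
a = 4: 4+-4=0, 4+1=5, 4+9=13, 4+10=14
a = 5: 5+-4=1, 5+1=6, 5+9=14, 5+10=15
a = 8: 8+-4=4, 8+1=9, 8+9=17, 8+10=18
Collecting distinct sums: A + B = {-11, -6, 0, 1, 2, 3, 4, 5, 6, 9, 13, 14, 15, 17, 18}
|A + B| = 15

A + B = {-11, -6, 0, 1, 2, 3, 4, 5, 6, 9, 13, 14, 15, 17, 18}


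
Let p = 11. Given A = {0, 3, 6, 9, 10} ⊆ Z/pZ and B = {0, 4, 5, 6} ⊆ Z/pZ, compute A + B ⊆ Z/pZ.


Work in Z/11Z: reduce every sum a + b modulo 11.
Enumerate all 20 pairs:
a = 0: 0+0=0, 0+4=4, 0+5=5, 0+6=6
a = 3: 3+0=3, 3+4=7, 3+5=8, 3+6=9
a = 6: 6+0=6, 6+4=10, 6+5=0, 6+6=1
a = 9: 9+0=9, 9+4=2, 9+5=3, 9+6=4
a = 10: 10+0=10, 10+4=3, 10+5=4, 10+6=5
Distinct residues collected: {0, 1, 2, 3, 4, 5, 6, 7, 8, 9, 10}
|A + B| = 11 (out of 11 total residues).

A + B = {0, 1, 2, 3, 4, 5, 6, 7, 8, 9, 10}


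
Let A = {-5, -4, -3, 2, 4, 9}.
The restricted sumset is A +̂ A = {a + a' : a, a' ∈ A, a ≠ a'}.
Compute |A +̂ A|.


Restricted sumset: A +̂ A = {a + a' : a ∈ A, a' ∈ A, a ≠ a'}.
Equivalently, take A + A and drop any sum 2a that is achievable ONLY as a + a for a ∈ A (i.e. sums representable only with equal summands).
Enumerate pairs (a, a') with a < a' (symmetric, so each unordered pair gives one sum; this covers all a ≠ a'):
  -5 + -4 = -9
  -5 + -3 = -8
  -5 + 2 = -3
  -5 + 4 = -1
  -5 + 9 = 4
  -4 + -3 = -7
  -4 + 2 = -2
  -4 + 4 = 0
  -4 + 9 = 5
  -3 + 2 = -1
  -3 + 4 = 1
  -3 + 9 = 6
  2 + 4 = 6
  2 + 9 = 11
  4 + 9 = 13
Collected distinct sums: {-9, -8, -7, -3, -2, -1, 0, 1, 4, 5, 6, 11, 13}
|A +̂ A| = 13
(Reference bound: |A +̂ A| ≥ 2|A| - 3 for |A| ≥ 2, with |A| = 6 giving ≥ 9.)

|A +̂ A| = 13


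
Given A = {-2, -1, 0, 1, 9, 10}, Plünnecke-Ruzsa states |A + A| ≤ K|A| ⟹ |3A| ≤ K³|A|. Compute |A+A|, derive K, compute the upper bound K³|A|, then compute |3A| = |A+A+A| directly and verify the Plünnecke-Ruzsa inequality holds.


|A| = 6.
Step 1: Compute A + A by enumerating all 36 pairs.
A + A = {-4, -3, -2, -1, 0, 1, 2, 7, 8, 9, 10, 11, 18, 19, 20}, so |A + A| = 15.
Step 2: Doubling constant K = |A + A|/|A| = 15/6 = 15/6 ≈ 2.5000.
Step 3: Plünnecke-Ruzsa gives |3A| ≤ K³·|A| = (2.5000)³ · 6 ≈ 93.7500.
Step 4: Compute 3A = A + A + A directly by enumerating all triples (a,b,c) ∈ A³; |3A| = 28.
Step 5: Check 28 ≤ 93.7500? Yes ✓.

K = 15/6, Plünnecke-Ruzsa bound K³|A| ≈ 93.7500, |3A| = 28, inequality holds.


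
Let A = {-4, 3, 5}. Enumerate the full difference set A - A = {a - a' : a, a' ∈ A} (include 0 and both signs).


A - A = {a - a' : a, a' ∈ A}.
Compute a - a' for each ordered pair (a, a'):
a = -4: -4--4=0, -4-3=-7, -4-5=-9
a = 3: 3--4=7, 3-3=0, 3-5=-2
a = 5: 5--4=9, 5-3=2, 5-5=0
Collecting distinct values (and noting 0 appears from a-a):
A - A = {-9, -7, -2, 0, 2, 7, 9}
|A - A| = 7

A - A = {-9, -7, -2, 0, 2, 7, 9}


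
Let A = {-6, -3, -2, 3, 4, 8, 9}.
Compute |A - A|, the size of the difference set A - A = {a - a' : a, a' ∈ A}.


A - A = {a - a' : a, a' ∈ A}; |A| = 7.
Bounds: 2|A|-1 ≤ |A - A| ≤ |A|² - |A| + 1, i.e. 13 ≤ |A - A| ≤ 43.
Note: 0 ∈ A - A always (from a - a). The set is symmetric: if d ∈ A - A then -d ∈ A - A.
Enumerate nonzero differences d = a - a' with a > a' (then include -d):
Positive differences: {1, 3, 4, 5, 6, 7, 9, 10, 11, 12, 14, 15}
Full difference set: {0} ∪ (positive diffs) ∪ (negative diffs).
|A - A| = 1 + 2·12 = 25 (matches direct enumeration: 25).

|A - A| = 25


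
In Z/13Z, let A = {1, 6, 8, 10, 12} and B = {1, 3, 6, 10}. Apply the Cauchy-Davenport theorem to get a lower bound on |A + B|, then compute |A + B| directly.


Cauchy-Davenport: |A + B| ≥ min(p, |A| + |B| - 1) for A, B nonempty in Z/pZ.
|A| = 5, |B| = 4, p = 13.
CD lower bound = min(13, 5 + 4 - 1) = min(13, 8) = 8.
Compute A + B mod 13 directly:
a = 1: 1+1=2, 1+3=4, 1+6=7, 1+10=11
a = 6: 6+1=7, 6+3=9, 6+6=12, 6+10=3
a = 8: 8+1=9, 8+3=11, 8+6=1, 8+10=5
a = 10: 10+1=11, 10+3=0, 10+6=3, 10+10=7
a = 12: 12+1=0, 12+3=2, 12+6=5, 12+10=9
A + B = {0, 1, 2, 3, 4, 5, 7, 9, 11, 12}, so |A + B| = 10.
Verify: 10 ≥ 8? Yes ✓.

CD lower bound = 8, actual |A + B| = 10.


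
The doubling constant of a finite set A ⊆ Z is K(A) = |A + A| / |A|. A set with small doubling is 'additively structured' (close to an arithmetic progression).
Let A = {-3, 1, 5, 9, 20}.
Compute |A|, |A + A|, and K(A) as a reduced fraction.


|A| = 5.
Compute A + A by enumerating all 25 pairs.
A + A = {-6, -2, 2, 6, 10, 14, 17, 18, 21, 25, 29, 40}, so |A + A| = 12.
K = |A + A| / |A| = 12/5 (already in lowest terms) ≈ 2.4000.
Reference: AP of size 5 gives K = 9/5 ≈ 1.8000; a fully generic set of size 5 gives K ≈ 3.0000.

|A| = 5, |A + A| = 12, K = 12/5.


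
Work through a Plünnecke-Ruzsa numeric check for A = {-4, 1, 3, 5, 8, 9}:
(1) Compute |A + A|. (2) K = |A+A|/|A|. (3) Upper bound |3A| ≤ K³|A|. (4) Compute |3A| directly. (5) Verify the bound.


|A| = 6.
Step 1: Compute A + A by enumerating all 36 pairs.
A + A = {-8, -3, -1, 1, 2, 4, 5, 6, 8, 9, 10, 11, 12, 13, 14, 16, 17, 18}, so |A + A| = 18.
Step 2: Doubling constant K = |A + A|/|A| = 18/6 = 18/6 ≈ 3.0000.
Step 3: Plünnecke-Ruzsa gives |3A| ≤ K³·|A| = (3.0000)³ · 6 ≈ 162.0000.
Step 4: Compute 3A = A + A + A directly by enumerating all triples (a,b,c) ∈ A³; |3A| = 33.
Step 5: Check 33 ≤ 162.0000? Yes ✓.

K = 18/6, Plünnecke-Ruzsa bound K³|A| ≈ 162.0000, |3A| = 33, inequality holds.


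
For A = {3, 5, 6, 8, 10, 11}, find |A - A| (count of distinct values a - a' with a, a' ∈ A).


A - A = {a - a' : a, a' ∈ A}; |A| = 6.
Bounds: 2|A|-1 ≤ |A - A| ≤ |A|² - |A| + 1, i.e. 11 ≤ |A - A| ≤ 31.
Note: 0 ∈ A - A always (from a - a). The set is symmetric: if d ∈ A - A then -d ∈ A - A.
Enumerate nonzero differences d = a - a' with a > a' (then include -d):
Positive differences: {1, 2, 3, 4, 5, 6, 7, 8}
Full difference set: {0} ∪ (positive diffs) ∪ (negative diffs).
|A - A| = 1 + 2·8 = 17 (matches direct enumeration: 17).

|A - A| = 17


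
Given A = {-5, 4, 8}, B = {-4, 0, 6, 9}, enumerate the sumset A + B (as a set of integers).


A + B = {a + b : a ∈ A, b ∈ B}.
Enumerate all |A|·|B| = 3·4 = 12 pairs (a, b) and collect distinct sums.
a = -5: -5+-4=-9, -5+0=-5, -5+6=1, -5+9=4
a = 4: 4+-4=0, 4+0=4, 4+6=10, 4+9=13
a = 8: 8+-4=4, 8+0=8, 8+6=14, 8+9=17
Collecting distinct sums: A + B = {-9, -5, 0, 1, 4, 8, 10, 13, 14, 17}
|A + B| = 10

A + B = {-9, -5, 0, 1, 4, 8, 10, 13, 14, 17}


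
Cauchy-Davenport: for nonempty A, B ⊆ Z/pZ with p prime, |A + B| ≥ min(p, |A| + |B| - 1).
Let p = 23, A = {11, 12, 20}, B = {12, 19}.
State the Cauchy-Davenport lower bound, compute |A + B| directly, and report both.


Cauchy-Davenport: |A + B| ≥ min(p, |A| + |B| - 1) for A, B nonempty in Z/pZ.
|A| = 3, |B| = 2, p = 23.
CD lower bound = min(23, 3 + 2 - 1) = min(23, 4) = 4.
Compute A + B mod 23 directly:
a = 11: 11+12=0, 11+19=7
a = 12: 12+12=1, 12+19=8
a = 20: 20+12=9, 20+19=16
A + B = {0, 1, 7, 8, 9, 16}, so |A + B| = 6.
Verify: 6 ≥ 4? Yes ✓.

CD lower bound = 4, actual |A + B| = 6.


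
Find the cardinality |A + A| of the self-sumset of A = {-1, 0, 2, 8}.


A + A = {a + a' : a, a' ∈ A}; |A| = 4.
General bounds: 2|A| - 1 ≤ |A + A| ≤ |A|(|A|+1)/2, i.e. 7 ≤ |A + A| ≤ 10.
Lower bound 2|A|-1 is attained iff A is an arithmetic progression.
Enumerate sums a + a' for a ≤ a' (symmetric, so this suffices):
a = -1: -1+-1=-2, -1+0=-1, -1+2=1, -1+8=7
a = 0: 0+0=0, 0+2=2, 0+8=8
a = 2: 2+2=4, 2+8=10
a = 8: 8+8=16
Distinct sums: {-2, -1, 0, 1, 2, 4, 7, 8, 10, 16}
|A + A| = 10

|A + A| = 10


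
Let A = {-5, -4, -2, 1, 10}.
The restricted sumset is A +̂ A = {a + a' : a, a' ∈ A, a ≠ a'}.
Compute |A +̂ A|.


Restricted sumset: A +̂ A = {a + a' : a ∈ A, a' ∈ A, a ≠ a'}.
Equivalently, take A + A and drop any sum 2a that is achievable ONLY as a + a for a ∈ A (i.e. sums representable only with equal summands).
Enumerate pairs (a, a') with a < a' (symmetric, so each unordered pair gives one sum; this covers all a ≠ a'):
  -5 + -4 = -9
  -5 + -2 = -7
  -5 + 1 = -4
  -5 + 10 = 5
  -4 + -2 = -6
  -4 + 1 = -3
  -4 + 10 = 6
  -2 + 1 = -1
  -2 + 10 = 8
  1 + 10 = 11
Collected distinct sums: {-9, -7, -6, -4, -3, -1, 5, 6, 8, 11}
|A +̂ A| = 10
(Reference bound: |A +̂ A| ≥ 2|A| - 3 for |A| ≥ 2, with |A| = 5 giving ≥ 7.)

|A +̂ A| = 10


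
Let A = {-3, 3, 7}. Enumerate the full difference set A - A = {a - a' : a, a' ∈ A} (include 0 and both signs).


A - A = {a - a' : a, a' ∈ A}.
Compute a - a' for each ordered pair (a, a'):
a = -3: -3--3=0, -3-3=-6, -3-7=-10
a = 3: 3--3=6, 3-3=0, 3-7=-4
a = 7: 7--3=10, 7-3=4, 7-7=0
Collecting distinct values (and noting 0 appears from a-a):
A - A = {-10, -6, -4, 0, 4, 6, 10}
|A - A| = 7

A - A = {-10, -6, -4, 0, 4, 6, 10}


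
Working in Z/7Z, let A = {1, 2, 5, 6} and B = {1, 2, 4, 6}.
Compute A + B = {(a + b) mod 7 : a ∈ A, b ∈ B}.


Work in Z/7Z: reduce every sum a + b modulo 7.
Enumerate all 16 pairs:
a = 1: 1+1=2, 1+2=3, 1+4=5, 1+6=0
a = 2: 2+1=3, 2+2=4, 2+4=6, 2+6=1
a = 5: 5+1=6, 5+2=0, 5+4=2, 5+6=4
a = 6: 6+1=0, 6+2=1, 6+4=3, 6+6=5
Distinct residues collected: {0, 1, 2, 3, 4, 5, 6}
|A + B| = 7 (out of 7 total residues).

A + B = {0, 1, 2, 3, 4, 5, 6}


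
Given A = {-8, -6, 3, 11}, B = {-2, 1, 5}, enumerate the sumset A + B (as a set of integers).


A + B = {a + b : a ∈ A, b ∈ B}.
Enumerate all |A|·|B| = 4·3 = 12 pairs (a, b) and collect distinct sums.
a = -8: -8+-2=-10, -8+1=-7, -8+5=-3
a = -6: -6+-2=-8, -6+1=-5, -6+5=-1
a = 3: 3+-2=1, 3+1=4, 3+5=8
a = 11: 11+-2=9, 11+1=12, 11+5=16
Collecting distinct sums: A + B = {-10, -8, -7, -5, -3, -1, 1, 4, 8, 9, 12, 16}
|A + B| = 12

A + B = {-10, -8, -7, -5, -3, -1, 1, 4, 8, 9, 12, 16}


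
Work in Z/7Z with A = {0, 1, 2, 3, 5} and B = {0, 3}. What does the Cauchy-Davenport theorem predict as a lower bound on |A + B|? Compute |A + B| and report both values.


Cauchy-Davenport: |A + B| ≥ min(p, |A| + |B| - 1) for A, B nonempty in Z/pZ.
|A| = 5, |B| = 2, p = 7.
CD lower bound = min(7, 5 + 2 - 1) = min(7, 6) = 6.
Compute A + B mod 7 directly:
a = 0: 0+0=0, 0+3=3
a = 1: 1+0=1, 1+3=4
a = 2: 2+0=2, 2+3=5
a = 3: 3+0=3, 3+3=6
a = 5: 5+0=5, 5+3=1
A + B = {0, 1, 2, 3, 4, 5, 6}, so |A + B| = 7.
Verify: 7 ≥ 6? Yes ✓.

CD lower bound = 6, actual |A + B| = 7.


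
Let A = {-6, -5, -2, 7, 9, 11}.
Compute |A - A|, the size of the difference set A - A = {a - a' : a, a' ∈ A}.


A - A = {a - a' : a, a' ∈ A}; |A| = 6.
Bounds: 2|A|-1 ≤ |A - A| ≤ |A|² - |A| + 1, i.e. 11 ≤ |A - A| ≤ 31.
Note: 0 ∈ A - A always (from a - a). The set is symmetric: if d ∈ A - A then -d ∈ A - A.
Enumerate nonzero differences d = a - a' with a > a' (then include -d):
Positive differences: {1, 2, 3, 4, 9, 11, 12, 13, 14, 15, 16, 17}
Full difference set: {0} ∪ (positive diffs) ∪ (negative diffs).
|A - A| = 1 + 2·12 = 25 (matches direct enumeration: 25).

|A - A| = 25


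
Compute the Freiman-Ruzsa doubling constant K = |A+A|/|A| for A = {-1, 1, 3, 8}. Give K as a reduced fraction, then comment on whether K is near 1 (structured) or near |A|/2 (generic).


|A| = 4.
Compute A + A by enumerating all 16 pairs.
A + A = {-2, 0, 2, 4, 6, 7, 9, 11, 16}, so |A + A| = 9.
K = |A + A| / |A| = 9/4 (already in lowest terms) ≈ 2.2500.
Reference: AP of size 4 gives K = 7/4 ≈ 1.7500; a fully generic set of size 4 gives K ≈ 2.5000.

|A| = 4, |A + A| = 9, K = 9/4.


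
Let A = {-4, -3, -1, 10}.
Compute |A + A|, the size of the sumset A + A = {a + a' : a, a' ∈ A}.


A + A = {a + a' : a, a' ∈ A}; |A| = 4.
General bounds: 2|A| - 1 ≤ |A + A| ≤ |A|(|A|+1)/2, i.e. 7 ≤ |A + A| ≤ 10.
Lower bound 2|A|-1 is attained iff A is an arithmetic progression.
Enumerate sums a + a' for a ≤ a' (symmetric, so this suffices):
a = -4: -4+-4=-8, -4+-3=-7, -4+-1=-5, -4+10=6
a = -3: -3+-3=-6, -3+-1=-4, -3+10=7
a = -1: -1+-1=-2, -1+10=9
a = 10: 10+10=20
Distinct sums: {-8, -7, -6, -5, -4, -2, 6, 7, 9, 20}
|A + A| = 10

|A + A| = 10


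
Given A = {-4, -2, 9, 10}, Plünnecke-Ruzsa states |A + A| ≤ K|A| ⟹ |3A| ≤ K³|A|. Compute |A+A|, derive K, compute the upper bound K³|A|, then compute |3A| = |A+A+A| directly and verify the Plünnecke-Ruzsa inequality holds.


|A| = 4.
Step 1: Compute A + A by enumerating all 16 pairs.
A + A = {-8, -6, -4, 5, 6, 7, 8, 18, 19, 20}, so |A + A| = 10.
Step 2: Doubling constant K = |A + A|/|A| = 10/4 = 10/4 ≈ 2.5000.
Step 3: Plünnecke-Ruzsa gives |3A| ≤ K³·|A| = (2.5000)³ · 4 ≈ 62.5000.
Step 4: Compute 3A = A + A + A directly by enumerating all triples (a,b,c) ∈ A³; |3A| = 19.
Step 5: Check 19 ≤ 62.5000? Yes ✓.

K = 10/4, Plünnecke-Ruzsa bound K³|A| ≈ 62.5000, |3A| = 19, inequality holds.


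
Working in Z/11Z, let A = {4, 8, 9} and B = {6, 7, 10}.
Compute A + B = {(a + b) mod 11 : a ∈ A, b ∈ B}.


Work in Z/11Z: reduce every sum a + b modulo 11.
Enumerate all 9 pairs:
a = 4: 4+6=10, 4+7=0, 4+10=3
a = 8: 8+6=3, 8+7=4, 8+10=7
a = 9: 9+6=4, 9+7=5, 9+10=8
Distinct residues collected: {0, 3, 4, 5, 7, 8, 10}
|A + B| = 7 (out of 11 total residues).

A + B = {0, 3, 4, 5, 7, 8, 10}


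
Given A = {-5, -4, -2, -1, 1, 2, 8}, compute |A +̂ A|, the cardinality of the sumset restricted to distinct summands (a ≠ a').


Restricted sumset: A +̂ A = {a + a' : a ∈ A, a' ∈ A, a ≠ a'}.
Equivalently, take A + A and drop any sum 2a that is achievable ONLY as a + a for a ∈ A (i.e. sums representable only with equal summands).
Enumerate pairs (a, a') with a < a' (symmetric, so each unordered pair gives one sum; this covers all a ≠ a'):
  -5 + -4 = -9
  -5 + -2 = -7
  -5 + -1 = -6
  -5 + 1 = -4
  -5 + 2 = -3
  -5 + 8 = 3
  -4 + -2 = -6
  -4 + -1 = -5
  -4 + 1 = -3
  -4 + 2 = -2
  -4 + 8 = 4
  -2 + -1 = -3
  -2 + 1 = -1
  -2 + 2 = 0
  -2 + 8 = 6
  -1 + 1 = 0
  -1 + 2 = 1
  -1 + 8 = 7
  1 + 2 = 3
  1 + 8 = 9
  2 + 8 = 10
Collected distinct sums: {-9, -7, -6, -5, -4, -3, -2, -1, 0, 1, 3, 4, 6, 7, 9, 10}
|A +̂ A| = 16
(Reference bound: |A +̂ A| ≥ 2|A| - 3 for |A| ≥ 2, with |A| = 7 giving ≥ 11.)

|A +̂ A| = 16


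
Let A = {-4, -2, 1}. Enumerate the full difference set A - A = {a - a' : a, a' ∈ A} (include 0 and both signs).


A - A = {a - a' : a, a' ∈ A}.
Compute a - a' for each ordered pair (a, a'):
a = -4: -4--4=0, -4--2=-2, -4-1=-5
a = -2: -2--4=2, -2--2=0, -2-1=-3
a = 1: 1--4=5, 1--2=3, 1-1=0
Collecting distinct values (and noting 0 appears from a-a):
A - A = {-5, -3, -2, 0, 2, 3, 5}
|A - A| = 7

A - A = {-5, -3, -2, 0, 2, 3, 5}


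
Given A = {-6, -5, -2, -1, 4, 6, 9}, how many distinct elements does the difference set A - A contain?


A - A = {a - a' : a, a' ∈ A}; |A| = 7.
Bounds: 2|A|-1 ≤ |A - A| ≤ |A|² - |A| + 1, i.e. 13 ≤ |A - A| ≤ 43.
Note: 0 ∈ A - A always (from a - a). The set is symmetric: if d ∈ A - A then -d ∈ A - A.
Enumerate nonzero differences d = a - a' with a > a' (then include -d):
Positive differences: {1, 2, 3, 4, 5, 6, 7, 8, 9, 10, 11, 12, 14, 15}
Full difference set: {0} ∪ (positive diffs) ∪ (negative diffs).
|A - A| = 1 + 2·14 = 29 (matches direct enumeration: 29).

|A - A| = 29


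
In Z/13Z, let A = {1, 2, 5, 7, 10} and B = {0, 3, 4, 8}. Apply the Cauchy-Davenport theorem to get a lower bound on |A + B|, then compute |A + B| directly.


Cauchy-Davenport: |A + B| ≥ min(p, |A| + |B| - 1) for A, B nonempty in Z/pZ.
|A| = 5, |B| = 4, p = 13.
CD lower bound = min(13, 5 + 4 - 1) = min(13, 8) = 8.
Compute A + B mod 13 directly:
a = 1: 1+0=1, 1+3=4, 1+4=5, 1+8=9
a = 2: 2+0=2, 2+3=5, 2+4=6, 2+8=10
a = 5: 5+0=5, 5+3=8, 5+4=9, 5+8=0
a = 7: 7+0=7, 7+3=10, 7+4=11, 7+8=2
a = 10: 10+0=10, 10+3=0, 10+4=1, 10+8=5
A + B = {0, 1, 2, 4, 5, 6, 7, 8, 9, 10, 11}, so |A + B| = 11.
Verify: 11 ≥ 8? Yes ✓.

CD lower bound = 8, actual |A + B| = 11.


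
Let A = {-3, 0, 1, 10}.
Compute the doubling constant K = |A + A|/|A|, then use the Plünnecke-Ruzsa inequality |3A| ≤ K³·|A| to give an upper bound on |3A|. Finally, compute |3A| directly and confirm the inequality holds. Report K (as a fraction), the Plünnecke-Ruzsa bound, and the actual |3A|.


|A| = 4.
Step 1: Compute A + A by enumerating all 16 pairs.
A + A = {-6, -3, -2, 0, 1, 2, 7, 10, 11, 20}, so |A + A| = 10.
Step 2: Doubling constant K = |A + A|/|A| = 10/4 = 10/4 ≈ 2.5000.
Step 3: Plünnecke-Ruzsa gives |3A| ≤ K³·|A| = (2.5000)³ · 4 ≈ 62.5000.
Step 4: Compute 3A = A + A + A directly by enumerating all triples (a,b,c) ∈ A³; |3A| = 20.
Step 5: Check 20 ≤ 62.5000? Yes ✓.

K = 10/4, Plünnecke-Ruzsa bound K³|A| ≈ 62.5000, |3A| = 20, inequality holds.


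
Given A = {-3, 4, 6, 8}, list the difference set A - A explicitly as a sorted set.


A - A = {a - a' : a, a' ∈ A}.
Compute a - a' for each ordered pair (a, a'):
a = -3: -3--3=0, -3-4=-7, -3-6=-9, -3-8=-11
a = 4: 4--3=7, 4-4=0, 4-6=-2, 4-8=-4
a = 6: 6--3=9, 6-4=2, 6-6=0, 6-8=-2
a = 8: 8--3=11, 8-4=4, 8-6=2, 8-8=0
Collecting distinct values (and noting 0 appears from a-a):
A - A = {-11, -9, -7, -4, -2, 0, 2, 4, 7, 9, 11}
|A - A| = 11

A - A = {-11, -9, -7, -4, -2, 0, 2, 4, 7, 9, 11}


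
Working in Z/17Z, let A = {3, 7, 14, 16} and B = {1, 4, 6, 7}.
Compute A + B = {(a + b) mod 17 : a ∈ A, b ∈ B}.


Work in Z/17Z: reduce every sum a + b modulo 17.
Enumerate all 16 pairs:
a = 3: 3+1=4, 3+4=7, 3+6=9, 3+7=10
a = 7: 7+1=8, 7+4=11, 7+6=13, 7+7=14
a = 14: 14+1=15, 14+4=1, 14+6=3, 14+7=4
a = 16: 16+1=0, 16+4=3, 16+6=5, 16+7=6
Distinct residues collected: {0, 1, 3, 4, 5, 6, 7, 8, 9, 10, 11, 13, 14, 15}
|A + B| = 14 (out of 17 total residues).

A + B = {0, 1, 3, 4, 5, 6, 7, 8, 9, 10, 11, 13, 14, 15}


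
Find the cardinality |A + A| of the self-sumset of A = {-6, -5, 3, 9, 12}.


A + A = {a + a' : a, a' ∈ A}; |A| = 5.
General bounds: 2|A| - 1 ≤ |A + A| ≤ |A|(|A|+1)/2, i.e. 9 ≤ |A + A| ≤ 15.
Lower bound 2|A|-1 is attained iff A is an arithmetic progression.
Enumerate sums a + a' for a ≤ a' (symmetric, so this suffices):
a = -6: -6+-6=-12, -6+-5=-11, -6+3=-3, -6+9=3, -6+12=6
a = -5: -5+-5=-10, -5+3=-2, -5+9=4, -5+12=7
a = 3: 3+3=6, 3+9=12, 3+12=15
a = 9: 9+9=18, 9+12=21
a = 12: 12+12=24
Distinct sums: {-12, -11, -10, -3, -2, 3, 4, 6, 7, 12, 15, 18, 21, 24}
|A + A| = 14

|A + A| = 14
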